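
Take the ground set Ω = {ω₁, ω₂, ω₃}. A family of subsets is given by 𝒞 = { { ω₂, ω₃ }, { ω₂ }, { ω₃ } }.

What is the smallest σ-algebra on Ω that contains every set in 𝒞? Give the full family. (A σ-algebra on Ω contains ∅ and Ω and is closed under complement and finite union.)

|σ(𝒞)| = 8.  σ(𝒞) = { {  }, { ω₁ }, { ω₂ }, { ω₃ }, { ω₁, ω₂ }, { ω₁, ω₃ }, { ω₂, ω₃ }, Ω }

Trace:
Begin from { {  }, { ω₂ }, { ω₃ }, { ω₂, ω₃ }, Ω } (that is, 𝒞 plus ∅ and Ω).
Iteration 1: 3 new —
  { ω₁ }  = { ω₂, ω₃ }ᶜ
  { ω₁, ω₂ }  = { ω₃ }ᶜ
  { ω₁, ω₃ }  = { ω₂ }ᶜ
  [8 total]
Iteration 2: already closed under ᶜ and ∪.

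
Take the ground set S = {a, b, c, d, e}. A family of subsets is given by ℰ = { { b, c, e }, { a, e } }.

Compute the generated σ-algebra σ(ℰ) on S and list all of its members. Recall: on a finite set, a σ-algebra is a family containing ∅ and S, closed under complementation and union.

Start: ℰ ∪ {∅, S} = { {  }, { a, e }, { b, c, e }, S }.
Round 1. New:
  { a, d }  = complement { b, c, e }
  { b, c, d }  = complement { a, e }
  { a, b, c, e }  = { a, e } ∪ { b, c, e }
  [7 total]
Round 2 adds 4:
  { d }  = complement { a, b, c, e }
  { a, d, e }  = { a, d } ∪ { a, e }
  { a, b, c, d }  = { b, c, d } ∪ { a, d }
  { b, c, d, e }  = { b, c, e } ∪ { b, c, d }
  [11 total]
Round 3. New:
  { a }  = complement { b, c, d, e }
  { e }  = complement { a, b, c, d }
  { b, c }  = complement { a, d, e }
  [14 total]
Round 4 adds 2:
  { d, e }  = { d } ∪ { e }
  { a, b, c }  = { b, c } ∪ { a }
  [16 total]
Round 5 adds nothing — fixpoint reached.

Therefore σ(ℰ) = { {  }, { a }, { d }, { e }, { a, d }, { a, e }, { b, c }, { d, e }, { a, b, c }, { a, d, e }, { b, c, d }, { b, c, e }, { a, b, c, d }, { a, b, c, e }, { b, c, d, e }, S } (|σ(ℰ)| = 16).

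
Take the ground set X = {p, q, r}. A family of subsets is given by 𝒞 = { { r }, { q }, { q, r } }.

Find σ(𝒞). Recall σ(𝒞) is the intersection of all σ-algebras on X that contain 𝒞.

σ(𝒞) = { ∅, { p }, { q }, { r }, { p, q }, { p, r }, { q, r }, X }

Trace:
Begin from { ∅, { q }, { r }, { q, r }, X } (that is, 𝒞 plus ∅ and X).
Pass 1 adds 3:
  { p }  = { q, r }ᶜ
  { p, q }  = { r }ᶜ
  { p, r }  = { q }ᶜ
  (now 8)
After Pass 2 the family is unchanged; done.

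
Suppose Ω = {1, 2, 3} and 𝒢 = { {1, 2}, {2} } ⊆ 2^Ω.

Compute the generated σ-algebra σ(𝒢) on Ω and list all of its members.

Answer: σ(𝒢) = { {}, {1}, {2}, {3}, {1, 2}, {1, 3}, {2, 3}, Ω }

Trace:
Start: 𝒢 ∪ {∅, Ω} = { {}, {2}, {1, 2}, Ω }.
Iteration 1. New:
  {3}  = Ω∖{1, 2}
  {1, 3}  = Ω∖{2}
Iteration 2: 1 new —
  {2, 3}  = {3} ∪ {2}
Iteration 3: 1 new —
  {1}  = Ω∖{2, 3}
Iteration 4: closed — nothing new.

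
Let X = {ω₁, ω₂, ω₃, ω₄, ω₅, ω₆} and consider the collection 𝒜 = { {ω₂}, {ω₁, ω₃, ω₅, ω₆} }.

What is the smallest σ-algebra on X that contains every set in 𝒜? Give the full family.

Start: 𝒜 ∪ {∅, X} = { ∅, {ω₂}, {ω₁, ω₃, ω₅, ω₆}, X }.
Pass 1. New:
  {ω₂, ω₄}  = ᶜ of {ω₁, ω₃, ω₅, ω₆}
  {ω₁, ω₂, ω₃, ω₅, ω₆}  = {ω₂} ∪ {ω₁, ω₃, ω₅, ω₆}
  {ω₁, ω₃, ω₄, ω₅, ω₆}  = ᶜ of {ω₂}
  [7 total]
Pass 2: +1 →
  {ω₄}  = ᶜ of {ω₁, ω₂, ω₃, ω₅, ω₆}
  [8 total]
After Pass 3 the family is unchanged; done.

σ(𝒜) = { ∅, {ω₂}, {ω₄}, {ω₂, ω₄}, {ω₁, ω₃, ω₅, ω₆}, {ω₁, ω₂, ω₃, ω₅, ω₆}, {ω₁, ω₃, ω₄, ω₅, ω₆}, X }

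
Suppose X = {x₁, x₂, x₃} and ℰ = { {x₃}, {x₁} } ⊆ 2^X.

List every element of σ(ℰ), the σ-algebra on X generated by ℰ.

Answer: σ(ℰ) = { ∅, {x₁}, {x₂}, {x₃}, {x₁,x₂}, {x₁,x₃}, {x₂,x₃}, X }

Trace:
Initial family (4 sets): { ∅, {x₁}, {x₃}, X }.
Step 1. New:
  {x₁,x₂}  = X∖{x₃}
  {x₁,x₃}  = {x₃} ∪ {x₁}
  {x₂,x₃}  = X∖{x₁}
  [7 total]
Step 2 adds 1:
  {x₂}  = X∖{x₁,x₃}
  [8 total]
Step 3: closed — nothing new.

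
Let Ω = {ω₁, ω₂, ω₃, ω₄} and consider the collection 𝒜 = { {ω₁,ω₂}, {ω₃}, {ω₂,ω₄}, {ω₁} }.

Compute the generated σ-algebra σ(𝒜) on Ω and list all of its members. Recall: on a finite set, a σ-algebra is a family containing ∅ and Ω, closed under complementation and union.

|σ(𝒜)| = 16.  σ(𝒜) = { ∅, {ω₁}, {ω₂}, {ω₃}, {ω₄}, {ω₁,ω₂}, {ω₁,ω₃}, {ω₁,ω₄}, {ω₂,ω₃}, {ω₂,ω₄}, {ω₃,ω₄}, {ω₁,ω₂,ω₃}, {ω₁,ω₂,ω₄}, {ω₁,ω₃,ω₄}, {ω₂,ω₃,ω₄}, Ω }

Trace:
Seed the family with 𝒜 together with ∅ and Ω: { ∅, {ω₁}, {ω₃}, {ω₁,ω₂}, {ω₂,ω₄}, Ω }.
Round 1: +5 →
  {ω₁,ω₃}  = ᶜ of {ω₂,ω₄}
  {ω₃,ω₄}  = ᶜ of {ω₁,ω₂}
  {ω₁,ω₂,ω₃}  = {ω₃} ∪ {ω₁,ω₂}
  {ω₁,ω₂,ω₄}  = ᶜ of {ω₃}
  {ω₂,ω₃,ω₄}  = ᶜ of {ω₁}
  |family| = 11
Round 2. New:
  {ω₄}  = ᶜ of {ω₁,ω₂,ω₃}
  {ω₁,ω₃,ω₄}  = {ω₃,ω₄} ∪ {ω₁,ω₃}
  |family| = 13
Round 3. New:
  {ω₂}  = ᶜ of {ω₁,ω₃,ω₄}
  {ω₁,ω₄}  = {ω₄} ∪ {ω₁}
  |family| = 15
Round 4: +1 →
  {ω₂,ω₃}  = ᶜ of {ω₁,ω₄}
  |family| = 16
Round 5: no new sets; the family is a σ-algebra.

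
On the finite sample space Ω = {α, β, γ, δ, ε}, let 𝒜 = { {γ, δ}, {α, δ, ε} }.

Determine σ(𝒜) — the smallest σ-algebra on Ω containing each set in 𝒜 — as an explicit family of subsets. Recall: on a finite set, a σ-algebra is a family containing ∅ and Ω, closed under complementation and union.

σ(𝒜) = { {}, {β}, {γ}, {δ}, {α, ε}, {β, γ}, {β, δ}, {γ, δ}, {α, β, ε}, {α, γ, ε}, {α, δ, ε}, {β, γ, δ}, {α, β, γ, ε}, {α, β, δ, ε}, {α, γ, δ, ε}, Ω }

Check:
Start: 𝒜 ∪ {∅, Ω} = { {}, {γ, δ}, {α, δ, ε}, Ω }.
Round 1: +3 →
  {β, γ}  = ᶜ of {α, δ, ε}
  {α, β, ε}  = ᶜ of {γ, δ}
  {α, γ, δ, ε}  = {γ, δ} ∪ {α, δ, ε}
Round 2 (4 new):
  {β}  = ᶜ of {α, γ, δ, ε}
  {β, γ, δ}  = {γ, δ} ∪ {β, γ}
  {α, β, γ, ε}  = {α, β, ε} ∪ {β, γ}
  {α, β, δ, ε}  = {α, δ, ε} ∪ {α, β, ε}
Round 3: +3 →
  {γ}  = ᶜ of {α, β, δ, ε}
  {δ}  = ᶜ of {α, β, γ, ε}
  {α, ε}  = ᶜ of {β, γ, δ}
Round 4 (2 new):
  {β, δ}  = {δ} ∪ {β}
  {α, γ, ε}  = {γ} ∪ {α, ε}
After Round 5 the family is unchanged; done.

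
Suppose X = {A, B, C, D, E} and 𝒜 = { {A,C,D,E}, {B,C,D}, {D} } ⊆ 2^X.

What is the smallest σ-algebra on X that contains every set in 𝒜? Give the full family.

Initial family (5 sets): { {}, {D}, {B,C,D}, {A,C,D,E}, X }.
Pass 1. New:
  {B}  = ᶜ of {A,C,D,E}
  {A,E}  = ᶜ of {B,C,D}
  {A,B,C,E}  = ᶜ of {D}
  [8 total]
Pass 2 adds 3:
  {B,D}  = {D} ∪ {B}
  {A,B,E}  = {B} ∪ {A,E}
  {A,D,E}  = {D} ∪ {A,E}
  [11 total]
Pass 3 (4 new):
  {B,C}  = ᶜ of {A,D,E}
  {C,D}  = ᶜ of {A,B,E}
  {A,C,E}  = ᶜ of {B,D}
  {A,B,D,E}  = {A,D,E} ∪ {A,B,E}
  [15 total]
Pass 4 (1 new):
  {C}  = ᶜ of {A,B,D,E}
  [16 total]
After Pass 5 the family is unchanged; done.

σ(𝒜) = { {}, {B}, {C}, {D}, {A,E}, {B,C}, {B,D}, {C,D}, {A,B,E}, {A,C,E}, {A,D,E}, {B,C,D}, {A,B,C,E}, {A,B,D,E}, {A,C,D,E}, X }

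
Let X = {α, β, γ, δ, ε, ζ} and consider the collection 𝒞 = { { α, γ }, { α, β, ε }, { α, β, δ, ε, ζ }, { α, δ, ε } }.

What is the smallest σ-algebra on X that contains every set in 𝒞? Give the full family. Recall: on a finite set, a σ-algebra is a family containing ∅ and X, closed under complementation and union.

Answer: σ(𝒞) = { ∅, { α }, { β }, { γ }, { δ }, { ε }, { ζ }, { α, β }, { α, γ }, { α, δ }, { α, ε }, { α, ζ }, { β, γ }, { β, δ }, { β, ε }, { β, ζ }, { γ, δ }, { γ, ε }, { γ, ζ }, { δ, ε }, { δ, ζ }, { ε, ζ }, { α, β, γ }, { α, β, δ }, { α, β, ε }, { α, β, ζ }, { α, γ, δ }, { α, γ, ε }, { α, γ, ζ }, { α, δ, ε }, { α, δ, ζ }, { α, ε, ζ }, { β, γ, δ }, { β, γ, ε }, { β, γ, ζ }, { β, δ, ε }, { β, δ, ζ }, { β, ε, ζ }, { γ, δ, ε }, { γ, δ, ζ }, { γ, ε, ζ }, { δ, ε, ζ }, { α, β, γ, δ }, { α, β, γ, ε }, { α, β, γ, ζ }, { α, β, δ, ε }, { α, β, δ, ζ }, { α, β, ε, ζ }, { α, γ, δ, ε }, { α, γ, δ, ζ }, { α, γ, ε, ζ }, { α, δ, ε, ζ }, { β, γ, δ, ε }, { β, γ, δ, ζ }, { β, γ, ε, ζ }, { β, δ, ε, ζ }, { γ, δ, ε, ζ }, { α, β, γ, δ, ε }, { α, β, γ, δ, ζ }, { α, β, γ, ε, ζ }, { α, β, δ, ε, ζ }, { α, γ, δ, ε, ζ }, { β, γ, δ, ε, ζ }, X }

Trace:
Initial family (6 sets): { ∅, { α, γ }, { α, β, ε }, { α, δ, ε }, { α, β, δ, ε, ζ }, X }.
Step 1 adds 7:
  { γ }  = ᶜ of { α, β, δ, ε, ζ }
  { β, γ, ζ }  = ᶜ of { α, δ, ε }
  { γ, δ, ζ }  = ᶜ of { α, β, ε }
  { α, β, γ, ε }  = { α, β, ε } ∪ { α, γ }
  { α, β, δ, ε }  = { α, δ, ε } ∪ { α, β, ε }
  { α, γ, δ, ε }  = { α, δ, ε } ∪ { α, γ }
  { β, δ, ε, ζ }  = ᶜ of { α, γ }
  — 13 sets.
Step 2: +10 →
  { β, ζ }  = ᶜ of { α, γ, δ, ε }
  { γ, ζ }  = ᶜ of { α, β, δ, ε }
  { δ, ζ }  = ᶜ of { α, β, γ, ε }
  { α, β, γ, ζ }  = { β, γ, ζ } ∪ { α, γ }
  { α, γ, δ, ζ }  = { α, γ } ∪ { γ, δ, ζ }
  { β, γ, δ, ζ }  = { β, γ, ζ } ∪ { γ, δ, ζ }
  { α, β, γ, δ, ε }  = { α, δ, ε } ∪ { α, β, γ, ε }
  { α, β, γ, ε, ζ }  = { β, γ, ζ } ∪ { α, β, ε }
  { α, γ, δ, ε, ζ }  = { α, δ, ε } ∪ { γ, δ, ζ }
  { β, γ, δ, ε, ζ }  = { β, γ, ζ } ∪ { β, δ, ε, ζ }
  — 23 sets.
Step 3: +12 →
  { α }  = ᶜ of { β, γ, δ, ε, ζ }
  { β }  = ᶜ of { α, γ, δ, ε, ζ }
  { δ }  = ᶜ of { α, β, γ, ε, ζ }
  { ζ }  = ᶜ of { α, β, γ, δ, ε }
  { α, ε }  = ᶜ of { β, γ, δ, ζ }
  { β, ε }  = ᶜ of { α, γ, δ, ζ }
  { δ, ε }  = ᶜ of { α, β, γ, ζ }
  { α, γ, ζ }  = { α, γ } ∪ { γ, ζ }
  { β, δ, ζ }  = { δ, ζ } ∪ { β, ζ }
  { α, β, ε, ζ }  = { β, ζ } ∪ { α, β, ε }
  { α, δ, ε, ζ }  = { δ, ζ } ∪ { α, δ, ε }
  { α, β, γ, δ, ζ }  = { α, γ } ∪ { β, γ, δ, ζ }
  — 35 sets.
Step 4: +22 →
  { ε }  = ᶜ of { α, β, γ, δ, ζ }
  { α, β }  = { α } ∪ { β }
  { α, δ }  = { α } ∪ { δ }
  { α, ζ }  = { α } ∪ { ζ }
  { β, γ }  = ᶜ of { α, δ, ε, ζ }
  { β, δ }  = { β } ∪ { δ }
  { γ, δ }  = ᶜ of { α, β, ε, ζ }
  { α, β, γ }  = { β } ∪ { α, γ }
  { α, β, ζ }  = { α } ∪ { β, ζ }
  { α, γ, δ }  = { α, γ } ∪ { δ }
  { α, γ, ε }  = ᶜ of { β, δ, ζ }
  { α, δ, ζ }  = { α } ∪ { δ, ζ }
  { α, ε, ζ }  = { ζ } ∪ { α, ε }
  { β, γ, ε }  = { β, ε } ∪ { γ }
  { β, δ, ε }  = ᶜ of { α, γ, ζ }
  { β, ε, ζ }  = { β, ε } ∪ { β, ζ }
  { γ, δ, ε }  = { δ, ε } ∪ { γ }
  { δ, ε, ζ }  = { ζ } ∪ { δ, ε }
  { α, β, δ, ζ }  = { β, δ, ζ } ∪ { α }
  { α, γ, ε, ζ }  = { α, γ, ζ } ∪ { α, ε }
  { β, γ, ε, ζ }  = { β, ε } ∪ { β, γ, ζ }
  { γ, δ, ε, ζ }  = { δ, ε } ∪ { γ, ζ }
  — 57 sets.
Step 5: +7 →
  { γ, ε }  = ᶜ of { α, β, δ, ζ }
  { ε, ζ }  = { ζ } ∪ { ε }
  { α, β, δ }  = { β } ∪ { α, δ }
  { β, γ, δ }  = ᶜ of { α, ε, ζ }
  { γ, ε, ζ }  = { ε } ∪ { γ, ζ }
  { α, β, γ, δ }  = { γ, δ } ∪ { α, β, γ }
  { β, γ, δ, ε }  = ᶜ of { α, ζ }
  — 64 sets.
Step 6 adds nothing — fixpoint reached.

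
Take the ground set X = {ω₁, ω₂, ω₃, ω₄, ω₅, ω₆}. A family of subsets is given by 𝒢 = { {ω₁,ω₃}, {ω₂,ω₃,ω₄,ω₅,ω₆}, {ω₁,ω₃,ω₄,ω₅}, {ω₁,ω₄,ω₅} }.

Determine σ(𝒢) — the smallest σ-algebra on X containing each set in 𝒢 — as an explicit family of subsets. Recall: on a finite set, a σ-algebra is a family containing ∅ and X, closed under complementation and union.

Take S₀ = 𝒢 ∪ {∅, X} = { {}, {ω₁,ω₃}, {ω₁,ω₄,ω₅}, {ω₁,ω₃,ω₄,ω₅}, {ω₂,ω₃,ω₄,ω₅,ω₆}, X }.
Pass 1: +4 →
  {ω₁}  = X∖{ω₂,ω₃,ω₄,ω₅,ω₆}
  {ω₂,ω₆}  = X∖{ω₁,ω₃,ω₄,ω₅}
  {ω₂,ω₃,ω₆}  = X∖{ω₁,ω₄,ω₅}
  {ω₂,ω₄,ω₅,ω₆}  = X∖{ω₁,ω₃}
  [10 total]
Pass 2: +3 →
  {ω₁,ω₂,ω₆}  = {ω₂,ω₆} ∪ {ω₁}
  {ω₁,ω₂,ω₃,ω₆}  = {ω₂,ω₃,ω₆} ∪ {ω₁,ω₃}
  {ω₁,ω₂,ω₄,ω₅,ω₆}  = {ω₁,ω₄,ω₅} ∪ {ω₂,ω₆}
  [13 total]
Pass 3 (3 new):
  {ω₃}  = X∖{ω₁,ω₂,ω₄,ω₅,ω₆}
  {ω₄,ω₅}  = X∖{ω₁,ω₂,ω₃,ω₆}
  {ω₃,ω₄,ω₅}  = X∖{ω₁,ω₂,ω₆}
  [16 total]
Pass 4: stable.

|σ(𝒢)| = 16.  σ(𝒢) = { {}, {ω₁}, {ω₃}, {ω₁,ω₃}, {ω₂,ω₆}, {ω₄,ω₅}, {ω₁,ω₂,ω₆}, {ω₁,ω₄,ω₅}, {ω₂,ω₃,ω₆}, {ω₃,ω₄,ω₅}, {ω₁,ω₂,ω₃,ω₆}, {ω₁,ω₃,ω₄,ω₅}, {ω₂,ω₄,ω₅,ω₆}, {ω₁,ω₂,ω₄,ω₅,ω₆}, {ω₂,ω₃,ω₄,ω₅,ω₆}, X }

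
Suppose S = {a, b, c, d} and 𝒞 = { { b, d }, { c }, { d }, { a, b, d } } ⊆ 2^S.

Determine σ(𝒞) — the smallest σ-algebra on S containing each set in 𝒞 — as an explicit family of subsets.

Seed the family with 𝒞 together with ∅ and S: { ∅, { c }, { d }, { b, d }, { a, b, d }, S }.
Pass 1: +4 →
  { a, c }  = ᶜ of { b, d }
  { c, d }  = { c } ∪ { d }
  { a, b, c }  = ᶜ of { d }
  { b, c, d }  = { c } ∪ { b, d }
Pass 2 (3 new):
  { a }  = ᶜ of { b, c, d }
  { a, b }  = ᶜ of { c, d }
  { a, c, d }  = { c, d } ∪ { a, c }
Pass 3 adds 2:
  { b }  = ᶜ of { a, c, d }
  { a, d }  = { d } ∪ { a }
Pass 4 adds 1:
  { b, c }  = ᶜ of { a, d }
Pass 5: no new sets; the family is a σ-algebra.

Hence σ(𝒞) has 16 members: { ∅, { a }, { b }, { c }, { d }, { a, b }, { a, c }, { a, d }, { b, c }, { b, d }, { c, d }, { a, b, c }, { a, b, d }, { a, c, d }, { b, c, d }, S }.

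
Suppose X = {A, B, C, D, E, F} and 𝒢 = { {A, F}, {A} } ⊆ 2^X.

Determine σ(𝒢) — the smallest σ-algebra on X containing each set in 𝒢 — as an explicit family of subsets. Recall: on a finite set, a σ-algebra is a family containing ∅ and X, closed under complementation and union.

σ(𝒢) (8 sets): { {}, {A}, {F}, {A, F}, {B, C, D, E}, {A, B, C, D, E}, {B, C, D, E, F}, X }

Working:
Start: 𝒢 ∪ {∅, X} = { {}, {A}, {A, F}, X }.
Round 1. New:
  {B, C, D, E}  = X∖{A, F}
  {B, C, D, E, F}  = X∖{A}
  |family| = 6
Round 2: 1 new —
  {A, B, C, D, E}  = {B, C, D, E} ∪ {A}
  |family| = 7
Round 3: 1 new —
  {F}  = X∖{A, B, C, D, E}
  |family| = 8
Round 4: stable.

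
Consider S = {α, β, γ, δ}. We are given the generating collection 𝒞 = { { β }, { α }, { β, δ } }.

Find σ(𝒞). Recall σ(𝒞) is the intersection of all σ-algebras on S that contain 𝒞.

σ(𝒞) (16 sets): { {  }, { α }, { β }, { γ }, { δ }, { α, β }, { α, γ }, { α, δ }, { β, γ }, { β, δ }, { γ, δ }, { α, β, γ }, { α, β, δ }, { α, γ, δ }, { β, γ, δ }, S }

Working:
Take S₀ = 𝒞 ∪ {∅, S} = { {  }, { α }, { β }, { β, δ }, S }.
Round 1. New:
  { α, β }  = { β } ∪ { α }
  { α, γ }  = { β, δ }ᶜ
  { α, β, δ }  = { β, δ } ∪ { α }
  { α, γ, δ }  = { β }ᶜ
  { β, γ, δ }  = { α }ᶜ
  |family| = 10
Round 2 (3 new):
  { γ }  = { α, β, δ }ᶜ
  { γ, δ }  = { α, β }ᶜ
  { α, β, γ }  = { α, β } ∪ { α, γ }
  |family| = 13
Round 3: 2 new —
  { δ }  = { α, β, γ }ᶜ
  { β, γ }  = { γ } ∪ { β }
  |family| = 15
Round 4 adds 1:
  { α, δ }  = { β, γ }ᶜ
  |family| = 16
After Round 5 the family is unchanged; done.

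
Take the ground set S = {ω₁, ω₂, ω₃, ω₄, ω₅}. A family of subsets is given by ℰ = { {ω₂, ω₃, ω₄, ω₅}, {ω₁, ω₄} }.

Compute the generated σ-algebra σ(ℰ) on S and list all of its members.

σ(ℰ) (8 sets): { ∅, {ω₁}, {ω₄}, {ω₁, ω₄}, {ω₂, ω₃, ω₅}, {ω₁, ω₂, ω₃, ω₅}, {ω₂, ω₃, ω₄, ω₅}, S }

Working:
Take S₀ = ℰ ∪ {∅, S} = { ∅, {ω₁, ω₄}, {ω₂, ω₃, ω₄, ω₅}, S }.
Round 1 (2 new):
  {ω₁}  = complement {ω₂, ω₃, ω₄, ω₅}
  {ω₂, ω₃, ω₅}  = complement {ω₁, ω₄}
  (now 6)
Round 2: +1 →
  {ω₁, ω₂, ω₃, ω₅}  = {ω₂, ω₃, ω₅} ∪ {ω₁}
  (now 7)
Round 3: +1 →
  {ω₄}  = complement {ω₁, ω₂, ω₃, ω₅}
  (now 8)
After Round 4 the family is unchanged; done.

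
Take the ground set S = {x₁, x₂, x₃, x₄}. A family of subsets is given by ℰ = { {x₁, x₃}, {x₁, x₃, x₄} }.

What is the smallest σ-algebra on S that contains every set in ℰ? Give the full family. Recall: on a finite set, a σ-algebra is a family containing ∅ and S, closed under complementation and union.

σ(ℰ) = { ∅, {x₂}, {x₄}, {x₁, x₃}, {x₂, x₄}, {x₁, x₂, x₃}, {x₁, x₃, x₄}, S }

Derivation:
Seed the family with ℰ together with ∅ and S: { ∅, {x₁, x₃}, {x₁, x₃, x₄}, S }.
Step 1: +2 →
  {x₂}  = ᶜ of {x₁, x₃, x₄}
  {x₂, x₄}  = ᶜ of {x₁, x₃}
  |family| = 6
Step 2: +1 →
  {x₁, x₂, x₃}  = {x₁, x₃} ∪ {x₂}
  |family| = 7
Step 3. New:
  {x₄}  = ᶜ of {x₁, x₂, x₃}
  |family| = 8
Step 4: no new sets; the family is a σ-algebra.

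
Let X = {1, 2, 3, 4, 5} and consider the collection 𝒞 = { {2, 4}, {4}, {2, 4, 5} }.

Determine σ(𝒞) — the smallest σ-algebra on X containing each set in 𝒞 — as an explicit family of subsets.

Begin from { ∅, {4}, {2, 4}, {2, 4, 5}, X } (that is, 𝒞 plus ∅ and X).
Pass 1 adds 3:
  {1, 3}  = {2, 4, 5}ᶜ
  {1, 3, 5}  = {2, 4}ᶜ
  {1, 2, 3, 5}  = {4}ᶜ
Pass 2. New:
  {1, 3, 4}  = {4} ∪ {1, 3}
  {1, 2, 3, 4}  = {1, 3} ∪ {2, 4}
  {1, 3, 4, 5}  = {4} ∪ {1, 3, 5}
Pass 3 (3 new):
  {2}  = {1, 3, 4, 5}ᶜ
  {5}  = {1, 2, 3, 4}ᶜ
  {2, 5}  = {1, 3, 4}ᶜ
Pass 4 (2 new):
  {4, 5}  = {4} ∪ {5}
  {1, 2, 3}  = {1, 3} ∪ {2}
Pass 5: already closed under ᶜ and ∪.

Therefore σ(𝒞) = { ∅, {2}, {4}, {5}, {1, 3}, {2, 4}, {2, 5}, {4, 5}, {1, 2, 3}, {1, 3, 4}, {1, 3, 5}, {2, 4, 5}, {1, 2, 3, 4}, {1, 2, 3, 5}, {1, 3, 4, 5}, X } (|σ(𝒞)| = 16).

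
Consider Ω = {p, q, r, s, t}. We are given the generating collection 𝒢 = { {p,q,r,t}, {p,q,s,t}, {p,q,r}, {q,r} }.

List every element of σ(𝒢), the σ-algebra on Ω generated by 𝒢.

Start: 𝒢 ∪ {∅, Ω} = { {}, {q,r}, {p,q,r}, {p,q,r,t}, {p,q,s,t}, Ω }.
Pass 1 (4 new):
  {r}  = {p,q,s,t}ᶜ
  {s}  = {p,q,r,t}ᶜ
  {s,t}  = {p,q,r}ᶜ
  {p,s,t}  = {q,r}ᶜ
  (now 10)
Pass 2. New:
  {r,s}  = {r} ∪ {s}
  {q,r,s}  = {q,r} ∪ {s}
  {r,s,t}  = {s,t} ∪ {r}
  {p,q,r,s}  = {p,q,r} ∪ {s}
  {p,r,s,t}  = {p,s,t} ∪ {r}
  {q,r,s,t}  = {s,t} ∪ {q,r}
  (now 16)
Pass 3. New:
  {p}  = {q,r,s,t}ᶜ
  {q}  = {p,r,s,t}ᶜ
  {t}  = {p,q,r,s}ᶜ
  {p,q}  = {r,s,t}ᶜ
  {p,t}  = {q,r,s}ᶜ
  {p,q,t}  = {r,s}ᶜ
  (now 22)
Pass 4 (10 new):
  {p,r}  = {r} ∪ {p}
  {p,s}  = {s} ∪ {p}
  {q,s}  = {q} ∪ {s}
  {q,t}  = {q} ∪ {t}
  {r,t}  = {t} ∪ {r}
  {p,q,s}  = {p,q} ∪ {s}
  {p,r,s}  = {r,s} ∪ {p}
  {p,r,t}  = {r} ∪ {p,t}
  {q,r,t}  = {t} ∪ {q,r}
  {q,s,t}  = {q} ∪ {s,t}
  (now 32)
Pass 5 adds nothing — fixpoint reached.

σ(𝒢) = { {}, {p}, {q}, {r}, {s}, {t}, {p,q}, {p,r}, {p,s}, {p,t}, {q,r}, {q,s}, {q,t}, {r,s}, {r,t}, {s,t}, {p,q,r}, {p,q,s}, {p,q,t}, {p,r,s}, {p,r,t}, {p,s,t}, {q,r,s}, {q,r,t}, {q,s,t}, {r,s,t}, {p,q,r,s}, {p,q,r,t}, {p,q,s,t}, {p,r,s,t}, {q,r,s,t}, Ω }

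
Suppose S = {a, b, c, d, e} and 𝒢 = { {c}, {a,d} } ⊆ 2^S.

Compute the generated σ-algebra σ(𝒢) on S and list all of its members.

|σ(𝒢)| = 8.  σ(𝒢) = { ∅, {c}, {a,d}, {b,e}, {a,c,d}, {b,c,e}, {a,b,d,e}, S }

Working:
Initial family (4 sets): { ∅, {c}, {a,d}, S }.
Round 1 adds 3:
  {a,c,d}  = {c} ∪ {a,d}
  {b,c,e}  = ᶜ of {a,d}
  {a,b,d,e}  = ᶜ of {c}
  |family| = 7
Round 2: 1 new —
  {b,e}  = ᶜ of {a,c,d}
  |family| = 8
Round 3: no new sets; the family is a σ-algebra.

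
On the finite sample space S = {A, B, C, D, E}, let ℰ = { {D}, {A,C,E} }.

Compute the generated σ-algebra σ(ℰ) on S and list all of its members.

Begin from { ∅, {D}, {A,C,E}, S } (that is, ℰ plus ∅ and S).
Pass 1: 3 new —
  {B,D}  = {A,C,E}ᶜ
  {A,B,C,E}  = {D}ᶜ
  {A,C,D,E}  = {A,C,E} ∪ {D}
  [7 total]
Pass 2 adds 1:
  {B}  = {A,C,D,E}ᶜ
  [8 total]
After Pass 3 the family is unchanged; done.

|σ(ℰ)| = 8.  σ(ℰ) = { ∅, {B}, {D}, {B,D}, {A,C,E}, {A,B,C,E}, {A,C,D,E}, S }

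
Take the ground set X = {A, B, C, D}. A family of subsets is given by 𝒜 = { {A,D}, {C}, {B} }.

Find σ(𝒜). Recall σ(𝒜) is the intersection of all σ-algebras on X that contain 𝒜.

|σ(𝒜)| = 8.  σ(𝒜) = { {}, {B}, {C}, {A,D}, {B,C}, {A,B,D}, {A,C,D}, X }

Trace:
Take S₀ = 𝒜 ∪ {∅, X} = { {}, {B}, {C}, {A,D}, X }.
Round 1: 3 new —
  {B,C}  = complement {A,D}
  {A,B,D}  = complement {C}
  {A,C,D}  = complement {B}
  |family| = 8
Round 2: closed — nothing new.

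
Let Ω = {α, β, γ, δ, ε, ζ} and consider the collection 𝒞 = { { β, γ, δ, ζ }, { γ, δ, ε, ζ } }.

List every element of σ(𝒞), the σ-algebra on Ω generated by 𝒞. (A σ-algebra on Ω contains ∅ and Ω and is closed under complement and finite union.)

Initial family (4 sets): { {  }, { β, γ, δ, ζ }, { γ, δ, ε, ζ }, Ω }.
Pass 1. New:
  { α, β }  = Ω∖{ γ, δ, ε, ζ }
  { α, ε }  = Ω∖{ β, γ, δ, ζ }
  { β, γ, δ, ε, ζ }  = { β, γ, δ, ζ } ∪ { γ, δ, ε, ζ }
  |family| = 7
Pass 2 (4 new):
  { α }  = Ω∖{ β, γ, δ, ε, ζ }
  { α, β, ε }  = { α, β } ∪ { α, ε }
  { α, β, γ, δ, ζ }  = { β, γ, δ, ζ } ∪ { α, β }
  { α, γ, δ, ε, ζ }  = { α, ε } ∪ { γ, δ, ε, ζ }
  |family| = 11
Pass 3 (3 new):
  { β }  = Ω∖{ α, γ, δ, ε, ζ }
  { ε }  = Ω∖{ α, β, γ, δ, ζ }
  { γ, δ, ζ }  = Ω∖{ α, β, ε }
  |family| = 14
Pass 4. New:
  { β, ε }  = { β } ∪ { ε }
  { α, γ, δ, ζ }  = { γ, δ, ζ } ∪ { α }
  |family| = 16
Pass 5: no new sets; the family is a σ-algebra.

σ(𝒞) = { {  }, { α }, { β }, { ε }, { α, β }, { α, ε }, { β, ε }, { α, β, ε }, { γ, δ, ζ }, { α, γ, δ, ζ }, { β, γ, δ, ζ }, { γ, δ, ε, ζ }, { α, β, γ, δ, ζ }, { α, γ, δ, ε, ζ }, { β, γ, δ, ε, ζ }, Ω }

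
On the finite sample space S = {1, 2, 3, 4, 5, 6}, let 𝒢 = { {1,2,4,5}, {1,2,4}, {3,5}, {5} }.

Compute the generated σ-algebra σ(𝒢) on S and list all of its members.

Seed the family with 𝒢 together with ∅ and S: { {}, {5}, {3,5}, {1,2,4}, {1,2,4,5}, S }.
Pass 1. New:
  {3,6}  = complement {1,2,4,5}
  {3,5,6}  = complement {1,2,4}
  {1,2,4,6}  = complement {3,5}
  {1,2,3,4,5}  = {3,5} ∪ {1,2,4,5}
  {1,2,3,4,6}  = complement {5}
  [11 total]
Pass 2: 2 new —
  {6}  = complement {1,2,3,4,5}
  {1,2,4,5,6}  = {1,2,4,6} ∪ {1,2,4,5}
  [13 total]
Pass 3 adds 2:
  {3}  = complement {1,2,4,5,6}
  {5,6}  = {5} ∪ {6}
  [15 total]
Pass 4. New:
  {1,2,3,4}  = complement {5,6}
  [16 total]
Pass 5 adds nothing — fixpoint reached.

Therefore σ(𝒢) = { {}, {3}, {5}, {6}, {3,5}, {3,6}, {5,6}, {1,2,4}, {3,5,6}, {1,2,3,4}, {1,2,4,5}, {1,2,4,6}, {1,2,3,4,5}, {1,2,3,4,6}, {1,2,4,5,6}, S } (|σ(𝒢)| = 16).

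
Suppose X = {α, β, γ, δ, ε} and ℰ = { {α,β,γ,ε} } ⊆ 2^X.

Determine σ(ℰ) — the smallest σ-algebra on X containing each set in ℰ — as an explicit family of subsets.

Initial family (3 sets): { {}, {α,β,γ,ε}, X }.
Round 1. New:
  {δ}  = complement {α,β,γ,ε}
  [4 total]
Round 2 adds nothing — fixpoint reached.

σ(ℰ) = { {}, {δ}, {α,β,γ,ε}, X }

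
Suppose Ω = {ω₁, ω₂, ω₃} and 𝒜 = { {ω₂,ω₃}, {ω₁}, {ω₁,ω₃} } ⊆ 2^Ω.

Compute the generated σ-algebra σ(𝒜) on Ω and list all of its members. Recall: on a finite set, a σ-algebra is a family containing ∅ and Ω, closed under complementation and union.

σ(𝒜) = { {}, {ω₁}, {ω₂}, {ω₃}, {ω₁,ω₂}, {ω₁,ω₃}, {ω₂,ω₃}, Ω }

Working:
Start: 𝒜 ∪ {∅, Ω} = { {}, {ω₁}, {ω₁,ω₃}, {ω₂,ω₃}, Ω }.
Step 1: 1 new —
  {ω₂}  = Ω∖{ω₁,ω₃}
Step 2 adds 1:
  {ω₁,ω₂}  = {ω₂} ∪ {ω₁}
Step 3. New:
  {ω₃}  = Ω∖{ω₁,ω₂}
After Step 4 the family is unchanged; done.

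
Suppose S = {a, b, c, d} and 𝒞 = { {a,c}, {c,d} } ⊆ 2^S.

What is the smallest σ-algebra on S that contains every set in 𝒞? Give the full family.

σ(𝒞) (16 sets): { {}, {a}, {b}, {c}, {d}, {a,b}, {a,c}, {a,d}, {b,c}, {b,d}, {c,d}, {a,b,c}, {a,b,d}, {a,c,d}, {b,c,d}, S }

Trace:
Start: 𝒞 ∪ {∅, S} = { {}, {a,c}, {c,d}, S }.
Iteration 1: +3 →
  {a,b}  = S∖{c,d}
  {b,d}  = S∖{a,c}
  {a,c,d}  = {a,c} ∪ {c,d}
  |family| = 7
Iteration 2 adds 4:
  {b}  = S∖{a,c,d}
  {a,b,c}  = {a,b} ∪ {a,c}
  {a,b,d}  = {a,b} ∪ {b,d}
  {b,c,d}  = {c,d} ∪ {b,d}
  |family| = 11
Iteration 3 adds 3:
  {a}  = S∖{b,c,d}
  {c}  = S∖{a,b,d}
  {d}  = S∖{a,b,c}
  |family| = 14
Iteration 4: +2 →
  {a,d}  = {d} ∪ {a}
  {b,c}  = {c} ∪ {b}
  |family| = 16
Iteration 5 adds nothing — fixpoint reached.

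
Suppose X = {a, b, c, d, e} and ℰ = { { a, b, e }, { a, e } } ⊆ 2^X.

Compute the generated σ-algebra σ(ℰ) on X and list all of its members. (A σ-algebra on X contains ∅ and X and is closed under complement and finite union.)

σ(ℰ) (8 sets): { {}, { b }, { a, e }, { c, d }, { a, b, e }, { b, c, d }, { a, c, d, e }, X }

Trace:
Seed the family with ℰ together with ∅ and X: { {}, { a, e }, { a, b, e }, X }.
Pass 1: +2 →
  { c, d }  = ᶜ of { a, b, e }
  { b, c, d }  = ᶜ of { a, e }
Pass 2 (1 new):
  { a, c, d, e }  = { c, d } ∪ { a, e }
Pass 3 (1 new):
  { b }  = ᶜ of { a, c, d, e }
Pass 4: already closed under ᶜ and ∪.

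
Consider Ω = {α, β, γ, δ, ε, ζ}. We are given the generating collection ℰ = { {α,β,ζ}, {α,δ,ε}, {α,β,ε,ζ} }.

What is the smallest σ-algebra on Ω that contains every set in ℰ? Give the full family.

Seed the family with ℰ together with ∅ and Ω: { {}, {α,β,ζ}, {α,δ,ε}, {α,β,ε,ζ}, Ω }.
Step 1. New:
  {γ,δ}  = Ω∖{α,β,ε,ζ}
  {β,γ,ζ}  = Ω∖{α,δ,ε}
  {γ,δ,ε}  = Ω∖{α,β,ζ}
  {α,β,δ,ε,ζ}  = {α,δ,ε} ∪ {α,β,ζ}
  [9 total]
Step 2 (7 new):
  {γ}  = Ω∖{α,β,δ,ε,ζ}
  {α,β,γ,ζ}  = {β,γ,ζ} ∪ {α,β,ζ}
  {α,γ,δ,ε}  = {α,δ,ε} ∪ {γ,δ,ε}
  {β,γ,δ,ζ}  = {γ,δ} ∪ {β,γ,ζ}
  {α,β,γ,δ,ζ}  = {γ,δ} ∪ {α,β,ζ}
  {α,β,γ,ε,ζ}  = {β,γ,ζ} ∪ {α,β,ε,ζ}
  {β,γ,δ,ε,ζ}  = {γ,δ,ε} ∪ {β,γ,ζ}
  [16 total]
Step 3: 6 new —
  {α}  = Ω∖{β,γ,δ,ε,ζ}
  {δ}  = Ω∖{α,β,γ,ε,ζ}
  {ε}  = Ω∖{α,β,γ,δ,ζ}
  {α,ε}  = Ω∖{β,γ,δ,ζ}
  {β,ζ}  = Ω∖{α,γ,δ,ε}
  {δ,ε}  = Ω∖{α,β,γ,ζ}
  [22 total]
Step 4 (10 new):
  {α,γ}  = {α} ∪ {γ}
  {α,δ}  = {α} ∪ {δ}
  {γ,ε}  = {ε} ∪ {γ}
  {α,γ,δ}  = {γ,δ} ∪ {α}
  {α,γ,ε}  = {γ} ∪ {α,ε}
  {β,δ,ζ}  = {β,ζ} ∪ {δ}
  {β,ε,ζ}  = {β,ζ} ∪ {ε}
  {α,β,δ,ζ}  = {δ} ∪ {α,β,ζ}
  {β,γ,ε,ζ}  = {β,γ,ζ} ∪ {ε}
  {β,δ,ε,ζ}  = {β,ζ} ∪ {δ,ε}
  [32 total]
Step 5: closed — nothing new.

|σ(ℰ)| = 32.  σ(ℰ) = { {}, {α}, {γ}, {δ}, {ε}, {α,γ}, {α,δ}, {α,ε}, {β,ζ}, {γ,δ}, {γ,ε}, {δ,ε}, {α,β,ζ}, {α,γ,δ}, {α,γ,ε}, {α,δ,ε}, {β,γ,ζ}, {β,δ,ζ}, {β,ε,ζ}, {γ,δ,ε}, {α,β,γ,ζ}, {α,β,δ,ζ}, {α,β,ε,ζ}, {α,γ,δ,ε}, {β,γ,δ,ζ}, {β,γ,ε,ζ}, {β,δ,ε,ζ}, {α,β,γ,δ,ζ}, {α,β,γ,ε,ζ}, {α,β,δ,ε,ζ}, {β,γ,δ,ε,ζ}, Ω }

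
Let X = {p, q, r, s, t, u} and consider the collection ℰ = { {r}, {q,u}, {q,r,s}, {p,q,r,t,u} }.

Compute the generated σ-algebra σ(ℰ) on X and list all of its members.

σ(ℰ) (32 sets): { {}, {q}, {r}, {s}, {u}, {p,t}, {q,r}, {q,s}, {q,u}, {r,s}, {r,u}, {s,u}, {p,q,t}, {p,r,t}, {p,s,t}, {p,t,u}, {q,r,s}, {q,r,u}, {q,s,u}, {r,s,u}, {p,q,r,t}, {p,q,s,t}, {p,q,t,u}, {p,r,s,t}, {p,r,t,u}, {p,s,t,u}, {q,r,s,u}, {p,q,r,s,t}, {p,q,r,t,u}, {p,q,s,t,u}, {p,r,s,t,u}, X }

Trace:
Begin from { {}, {r}, {q,u}, {q,r,s}, {p,q,r,t,u}, X } (that is, ℰ plus ∅ and X).
Round 1 (6 new):
  {s}  = complement {p,q,r,t,u}
  {p,t,u}  = complement {q,r,s}
  {q,r,u}  = {r} ∪ {q,u}
  {p,r,s,t}  = complement {q,u}
  {q,r,s,u}  = {q,r,s} ∪ {q,u}
  {p,q,s,t,u}  = complement {r}
Round 2 (9 new):
  {p,t}  = complement {q,r,s,u}
  {r,s}  = {r} ∪ {s}
  {p,s,t}  = complement {q,r,u}
  {q,s,u}  = {q,u} ∪ {s}
  {p,q,t,u}  = {q,u} ∪ {p,t,u}
  {p,r,t,u}  = {r} ∪ {p,t,u}
  {p,s,t,u}  = {p,t,u} ∪ {s}
  {p,q,r,s,t}  = {q,r,s} ∪ {p,r,s,t}
  {p,r,s,t,u}  = {p,t,u} ∪ {p,r,s,t}
Round 3 adds 5:
  {q}  = complement {p,r,s,t,u}
  {u}  = complement {p,q,r,s,t}
  {q,r}  = complement {p,s,t,u}
  {q,s}  = complement {p,r,t,u}
  {p,r,t}  = complement {q,s,u}
Round 4 adds 6:
  {r,u}  = {u} ∪ {r}
  {s,u}  = {u} ∪ {s}
  {p,q,t}  = {q} ∪ {p,t}
  {r,s,u}  = {r,s} ∪ {u}
  {p,q,r,t}  = {p,r,t} ∪ {q}
  {p,q,s,t}  = {p,s,t} ∪ {q}
Round 5: closed — nothing new.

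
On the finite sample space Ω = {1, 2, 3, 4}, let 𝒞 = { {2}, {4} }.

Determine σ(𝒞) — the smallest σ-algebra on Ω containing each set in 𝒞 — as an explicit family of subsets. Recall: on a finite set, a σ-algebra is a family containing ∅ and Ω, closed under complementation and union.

Answer: σ(𝒞) = { {}, {2}, {4}, {1,3}, {2,4}, {1,2,3}, {1,3,4}, Ω }

Check:
Begin from { {}, {2}, {4}, Ω } (that is, 𝒞 plus ∅ and Ω).
Round 1 (3 new):
  {2,4}  = {2} ∪ {4}
  {1,2,3}  = complement {4}
  {1,3,4}  = complement {2}
  |family| = 7
Round 2: 1 new —
  {1,3}  = complement {2,4}
  |family| = 8
Round 3 adds nothing — fixpoint reached.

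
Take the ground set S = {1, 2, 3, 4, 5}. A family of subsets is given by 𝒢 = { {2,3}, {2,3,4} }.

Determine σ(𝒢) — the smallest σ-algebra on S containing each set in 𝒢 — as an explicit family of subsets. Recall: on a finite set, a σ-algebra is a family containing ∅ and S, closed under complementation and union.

σ(𝒢) (8 sets): { {}, {4}, {1,5}, {2,3}, {1,4,5}, {2,3,4}, {1,2,3,5}, S }

Working:
Begin from { {}, {2,3}, {2,3,4}, S } (that is, 𝒢 plus ∅ and S).
Step 1: 2 new —
  {1,5}  = S∖{2,3,4}
  {1,4,5}  = S∖{2,3}
Step 2 (1 new):
  {1,2,3,5}  = {2,3} ∪ {1,5}
Step 3. New:
  {4}  = S∖{1,2,3,5}
After Step 4 the family is unchanged; done.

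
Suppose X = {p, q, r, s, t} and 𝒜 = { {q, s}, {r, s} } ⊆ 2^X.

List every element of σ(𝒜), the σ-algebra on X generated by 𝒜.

σ(𝒜) (16 sets): { {}, {q}, {r}, {s}, {p, t}, {q, r}, {q, s}, {r, s}, {p, q, t}, {p, r, t}, {p, s, t}, {q, r, s}, {p, q, r, t}, {p, q, s, t}, {p, r, s, t}, X }

Check:
Start: 𝒜 ∪ {∅, X} = { {}, {q, s}, {r, s}, X }.
Pass 1 (3 new):
  {p, q, t}  = complement {r, s}
  {p, r, t}  = complement {q, s}
  {q, r, s}  = {q, s} ∪ {r, s}
Pass 2: 4 new —
  {p, t}  = complement {q, r, s}
  {p, q, r, t}  = {p, q, t} ∪ {p, r, t}
  {p, q, s, t}  = {p, q, t} ∪ {q, s}
  {p, r, s, t}  = {r, s} ∪ {p, r, t}
Pass 3. New:
  {q}  = complement {p, r, s, t}
  {r}  = complement {p, q, s, t}
  {s}  = complement {p, q, r, t}
Pass 4: 2 new —
  {q, r}  = {r} ∪ {q}
  {p, s, t}  = {p, t} ∪ {s}
Pass 5: closed — nothing new.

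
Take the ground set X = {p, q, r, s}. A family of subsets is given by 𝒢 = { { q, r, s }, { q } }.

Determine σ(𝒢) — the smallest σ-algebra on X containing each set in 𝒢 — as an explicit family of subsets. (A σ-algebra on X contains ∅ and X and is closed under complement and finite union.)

Begin from { ∅, { q }, { q, r, s }, X } (that is, 𝒢 plus ∅ and X).
Iteration 1. New:
  { p }  = ᶜ of { q, r, s }
  { p, r, s }  = ᶜ of { q }
  — 6 sets.
Iteration 2 adds 1:
  { p, q }  = { q } ∪ { p }
  — 7 sets.
Iteration 3: 1 new —
  { r, s }  = ᶜ of { p, q }
  — 8 sets.
Iteration 4 adds nothing — fixpoint reached.

Hence σ(𝒢) has 8 members: { ∅, { p }, { q }, { p, q }, { r, s }, { p, r, s }, { q, r, s }, X }.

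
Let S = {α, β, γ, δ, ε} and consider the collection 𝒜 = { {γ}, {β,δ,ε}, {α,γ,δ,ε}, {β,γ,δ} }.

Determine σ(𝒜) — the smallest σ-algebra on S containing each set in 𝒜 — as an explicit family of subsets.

σ(𝒜) = { {}, {α}, {β}, {γ}, {δ}, {ε}, {α,β}, {α,γ}, {α,δ}, {α,ε}, {β,γ}, {β,δ}, {β,ε}, {γ,δ}, {γ,ε}, {δ,ε}, {α,β,γ}, {α,β,δ}, {α,β,ε}, {α,γ,δ}, {α,γ,ε}, {α,δ,ε}, {β,γ,δ}, {β,γ,ε}, {β,δ,ε}, {γ,δ,ε}, {α,β,γ,δ}, {α,β,γ,ε}, {α,β,δ,ε}, {α,γ,δ,ε}, {β,γ,δ,ε}, S }

Check:
Begin from { {}, {γ}, {β,γ,δ}, {β,δ,ε}, {α,γ,δ,ε}, S } (that is, 𝒜 plus ∅ and S).
Step 1 (5 new):
  {β}  = {α,γ,δ,ε}ᶜ
  {α,γ}  = {β,δ,ε}ᶜ
  {α,ε}  = {β,γ,δ}ᶜ
  {α,β,δ,ε}  = {γ}ᶜ
  {β,γ,δ,ε}  = {γ} ∪ {β,δ,ε}
Step 2. New:
  {α}  = {β,γ,δ,ε}ᶜ
  {β,γ}  = {β} ∪ {γ}
  {α,β,γ}  = {β} ∪ {α,γ}
  {α,β,ε}  = {β} ∪ {α,ε}
  {α,γ,ε}  = {γ} ∪ {α,ε}
  {α,β,γ,δ}  = {β,γ,δ} ∪ {α,γ}
Step 3: +7 →
  {ε}  = {α,β,γ,δ}ᶜ
  {α,β}  = {β} ∪ {α}
  {β,δ}  = {α,γ,ε}ᶜ
  {γ,δ}  = {α,β,ε}ᶜ
  {δ,ε}  = {α,β,γ}ᶜ
  {α,δ,ε}  = {β,γ}ᶜ
  {α,β,γ,ε}  = {γ} ∪ {α,β,ε}
Step 4 adds 7:
  {δ}  = {α,β,γ,ε}ᶜ
  {β,ε}  = {β} ∪ {ε}
  {γ,ε}  = {ε} ∪ {γ}
  {α,β,δ}  = {α,β} ∪ {β,δ}
  {α,γ,δ}  = {γ,δ} ∪ {α,γ}
  {β,γ,ε}  = {ε} ∪ {β,γ}
  {γ,δ,ε}  = {α,β}ᶜ
Step 5 (1 new):
  {α,δ}  = {β,γ,ε}ᶜ
Step 6: closed — nothing new.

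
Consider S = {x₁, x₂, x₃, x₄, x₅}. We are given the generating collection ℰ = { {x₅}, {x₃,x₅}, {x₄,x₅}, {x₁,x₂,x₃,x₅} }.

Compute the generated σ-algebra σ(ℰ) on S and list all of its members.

Seed the family with ℰ together with ∅ and S: { ∅, {x₅}, {x₃,x₅}, {x₄,x₅}, {x₁,x₂,x₃,x₅}, S }.
Step 1 (5 new):
  {x₄}  = ᶜ of {x₁,x₂,x₃,x₅}
  {x₁,x₂,x₃}  = ᶜ of {x₄,x₅}
  {x₁,x₂,x₄}  = ᶜ of {x₃,x₅}
  {x₃,x₄,x₅}  = {x₄,x₅} ∪ {x₃,x₅}
  {x₁,x₂,x₃,x₄}  = ᶜ of {x₅}
  |family| = 11
Step 2. New:
  {x₁,x₂}  = ᶜ of {x₃,x₄,x₅}
  {x₁,x₂,x₄,x₅}  = {x₁,x₂,x₄} ∪ {x₅}
  |family| = 13
Step 3 adds 2:
  {x₃}  = ᶜ of {x₁,x₂,x₄,x₅}
  {x₁,x₂,x₅}  = {x₁,x₂} ∪ {x₅}
  |family| = 15
Step 4: 1 new —
  {x₃,x₄}  = ᶜ of {x₁,x₂,x₅}
  |family| = 16
Step 5: closed — nothing new.

σ(ℰ) = { ∅, {x₃}, {x₄}, {x₅}, {x₁,x₂}, {x₃,x₄}, {x₃,x₅}, {x₄,x₅}, {x₁,x₂,x₃}, {x₁,x₂,x₄}, {x₁,x₂,x₅}, {x₃,x₄,x₅}, {x₁,x₂,x₃,x₄}, {x₁,x₂,x₃,x₅}, {x₁,x₂,x₄,x₅}, S }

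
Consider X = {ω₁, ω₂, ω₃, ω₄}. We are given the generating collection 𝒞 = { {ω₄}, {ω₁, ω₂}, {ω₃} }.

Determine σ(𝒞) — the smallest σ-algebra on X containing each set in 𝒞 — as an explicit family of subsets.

|σ(𝒞)| = 8.  σ(𝒞) = { {}, {ω₃}, {ω₄}, {ω₁, ω₂}, {ω₃, ω₄}, {ω₁, ω₂, ω₃}, {ω₁, ω₂, ω₄}, X }

Trace:
Take S₀ = 𝒞 ∪ {∅, X} = { {}, {ω₃}, {ω₄}, {ω₁, ω₂}, X }.
Pass 1: 3 new —
  {ω₃, ω₄}  = {ω₁, ω₂}ᶜ
  {ω₁, ω₂, ω₃}  = {ω₄}ᶜ
  {ω₁, ω₂, ω₄}  = {ω₃}ᶜ
  (now 8)
Pass 2: closed — nothing new.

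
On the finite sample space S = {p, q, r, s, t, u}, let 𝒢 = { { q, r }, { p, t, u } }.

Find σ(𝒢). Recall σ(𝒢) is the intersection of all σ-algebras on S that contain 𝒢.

σ(𝒢) (8 sets): { ∅, { s }, { q, r }, { p, t, u }, { q, r, s }, { p, s, t, u }, { p, q, r, t, u }, S }

Derivation:
Start: 𝒢 ∪ {∅, S} = { ∅, { q, r }, { p, t, u }, S }.
Round 1 adds 3:
  { q, r, s }  = { p, t, u }ᶜ
  { p, s, t, u }  = { q, r }ᶜ
  { p, q, r, t, u }  = { p, t, u } ∪ { q, r }
  — 7 sets.
Round 2: 1 new —
  { s }  = { p, q, r, t, u }ᶜ
  — 8 sets.
Round 3 adds nothing — fixpoint reached.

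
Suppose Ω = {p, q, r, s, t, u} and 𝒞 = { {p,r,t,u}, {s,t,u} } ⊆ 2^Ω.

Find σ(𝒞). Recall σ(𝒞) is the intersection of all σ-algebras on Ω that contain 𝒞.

σ(𝒞) (16 sets): { ∅, {q}, {s}, {p,r}, {q,s}, {t,u}, {p,q,r}, {p,r,s}, {q,t,u}, {s,t,u}, {p,q,r,s}, {p,r,t,u}, {q,s,t,u}, {p,q,r,t,u}, {p,r,s,t,u}, Ω }

Working:
Start: 𝒞 ∪ {∅, Ω} = { ∅, {s,t,u}, {p,r,t,u}, Ω }.
Round 1: 3 new —
  {q,s}  = Ω∖{p,r,t,u}
  {p,q,r}  = Ω∖{s,t,u}
  {p,r,s,t,u}  = {s,t,u} ∪ {p,r,t,u}
Round 2: +4 →
  {q}  = Ω∖{p,r,s,t,u}
  {p,q,r,s}  = {p,q,r} ∪ {q,s}
  {q,s,t,u}  = {s,t,u} ∪ {q,s}
  {p,q,r,t,u}  = {p,r,t,u} ∪ {p,q,r}
Round 3: +3 →
  {s}  = Ω∖{p,q,r,t,u}
  {p,r}  = Ω∖{q,s,t,u}
  {t,u}  = Ω∖{p,q,r,s}
Round 4 (2 new):
  {p,r,s}  = {p,r} ∪ {s}
  {q,t,u}  = {t,u} ∪ {q}
Round 5: already closed under ᶜ and ∪.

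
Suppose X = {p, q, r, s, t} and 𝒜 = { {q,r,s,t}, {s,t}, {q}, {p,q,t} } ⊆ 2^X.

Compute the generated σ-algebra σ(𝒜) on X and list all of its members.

Begin from { {}, {q}, {s,t}, {p,q,t}, {q,r,s,t}, X } (that is, 𝒜 plus ∅ and X).
Pass 1: +6 →
  {p}  = {q,r,s,t}ᶜ
  {r,s}  = {p,q,t}ᶜ
  {p,q,r}  = {s,t}ᶜ
  {q,s,t}  = {s,t} ∪ {q}
  {p,q,s,t}  = {s,t} ∪ {p,q,t}
  {p,r,s,t}  = {q}ᶜ
  |family| = 12
Pass 2: +9 →
  {r}  = {p,q,s,t}ᶜ
  {p,q}  = {q} ∪ {p}
  {p,r}  = {q,s,t}ᶜ
  {p,r,s}  = {r,s} ∪ {p}
  {p,s,t}  = {s,t} ∪ {p}
  {q,r,s}  = {r,s} ∪ {q}
  {r,s,t}  = {r,s} ∪ {s,t}
  {p,q,r,s}  = {r,s} ∪ {p,q,r}
  {p,q,r,t}  = {p,q,r} ∪ {p,q,t}
  |family| = 21
Pass 3: 5 new —
  {s}  = {p,q,r,t}ᶜ
  {t}  = {p,q,r,s}ᶜ
  {p,t}  = {q,r,s}ᶜ
  {q,r}  = {p,s,t}ᶜ
  {q,t}  = {p,r,s}ᶜ
  |family| = 26
Pass 4: +6 →
  {p,s}  = {s} ∪ {p}
  {q,s}  = {q} ∪ {s}
  {r,t}  = {t} ∪ {r}
  {p,q,s}  = {p,q} ∪ {s}
  {p,r,t}  = {t} ∪ {p,r}
  {q,r,t}  = {q,t} ∪ {r}
  |family| = 32
Pass 5 adds nothing — fixpoint reached.

|σ(𝒜)| = 32.  σ(𝒜) = { {}, {p}, {q}, {r}, {s}, {t}, {p,q}, {p,r}, {p,s}, {p,t}, {q,r}, {q,s}, {q,t}, {r,s}, {r,t}, {s,t}, {p,q,r}, {p,q,s}, {p,q,t}, {p,r,s}, {p,r,t}, {p,s,t}, {q,r,s}, {q,r,t}, {q,s,t}, {r,s,t}, {p,q,r,s}, {p,q,r,t}, {p,q,s,t}, {p,r,s,t}, {q,r,s,t}, X }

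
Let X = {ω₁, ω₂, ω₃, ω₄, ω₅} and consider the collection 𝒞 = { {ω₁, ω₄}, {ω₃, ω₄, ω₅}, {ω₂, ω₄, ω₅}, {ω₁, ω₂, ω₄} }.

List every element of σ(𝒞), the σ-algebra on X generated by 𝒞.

Answer: σ(𝒞) = { ∅, {ω₁}, {ω₂}, {ω₃}, {ω₄}, {ω₅}, {ω₁, ω₂}, {ω₁, ω₃}, {ω₁, ω₄}, {ω₁, ω₅}, {ω₂, ω₃}, {ω₂, ω₄}, {ω₂, ω₅}, {ω₃, ω₄}, {ω₃, ω₅}, {ω₄, ω₅}, {ω₁, ω₂, ω₃}, {ω₁, ω₂, ω₄}, {ω₁, ω₂, ω₅}, {ω₁, ω₃, ω₄}, {ω₁, ω₃, ω₅}, {ω₁, ω₄, ω₅}, {ω₂, ω₃, ω₄}, {ω₂, ω₃, ω₅}, {ω₂, ω₄, ω₅}, {ω₃, ω₄, ω₅}, {ω₁, ω₂, ω₃, ω₄}, {ω₁, ω₂, ω₃, ω₅}, {ω₁, ω₂, ω₄, ω₅}, {ω₁, ω₃, ω₄, ω₅}, {ω₂, ω₃, ω₄, ω₅}, X }

Check:
Take S₀ = 𝒞 ∪ {∅, X} = { ∅, {ω₁, ω₄}, {ω₁, ω₂, ω₄}, {ω₂, ω₄, ω₅}, {ω₃, ω₄, ω₅}, X }.
Step 1. New:
  {ω₁, ω₂}  = ᶜ of {ω₃, ω₄, ω₅}
  {ω₁, ω₃}  = ᶜ of {ω₂, ω₄, ω₅}
  {ω₃, ω₅}  = ᶜ of {ω₁, ω₂, ω₄}
  {ω₂, ω₃, ω₅}  = ᶜ of {ω₁, ω₄}
  {ω₁, ω₂, ω₄, ω₅}  = {ω₁, ω₄} ∪ {ω₂, ω₄, ω₅}
  {ω₁, ω₃, ω₄, ω₅}  = {ω₃, ω₄, ω₅} ∪ {ω₁, ω₄}
  {ω₂, ω₃, ω₄, ω₅}  = {ω₃, ω₄, ω₅} ∪ {ω₂, ω₄, ω₅}
  (now 13)
Step 2. New:
  {ω₁}  = ᶜ of {ω₂, ω₃, ω₄, ω₅}
  {ω₂}  = ᶜ of {ω₁, ω₃, ω₄, ω₅}
  {ω₃}  = ᶜ of {ω₁, ω₂, ω₄, ω₅}
  {ω₁, ω₂, ω₃}  = {ω₁, ω₂} ∪ {ω₁, ω₃}
  {ω₁, ω₃, ω₄}  = {ω₁, ω₄} ∪ {ω₁, ω₃}
  {ω₁, ω₃, ω₅}  = {ω₁, ω₃} ∪ {ω₃, ω₅}
  {ω₁, ω₂, ω₃, ω₄}  = {ω₁, ω₂, ω₄} ∪ {ω₁, ω₃}
  {ω₁, ω₂, ω₃, ω₅}  = {ω₁, ω₂} ∪ {ω₂, ω₃, ω₅}
  (now 21)
Step 3 (6 new):
  {ω₄}  = ᶜ of {ω₁, ω₂, ω₃, ω₅}
  {ω₅}  = ᶜ of {ω₁, ω₂, ω₃, ω₄}
  {ω₂, ω₃}  = {ω₂} ∪ {ω₃}
  {ω₂, ω₄}  = ᶜ of {ω₁, ω₃, ω₅}
  {ω₂, ω₅}  = ᶜ of {ω₁, ω₃, ω₄}
  {ω₄, ω₅}  = ᶜ of {ω₁, ω₂, ω₃}
  (now 27)
Step 4. New:
  {ω₁, ω₅}  = {ω₅} ∪ {ω₁}
  {ω₃, ω₄}  = {ω₃} ∪ {ω₄}
  {ω₁, ω₂, ω₅}  = {ω₂, ω₅} ∪ {ω₁, ω₂}
  {ω₁, ω₄, ω₅}  = ᶜ of {ω₂, ω₃}
  {ω₂, ω₃, ω₄}  = {ω₃} ∪ {ω₂, ω₄}
  (now 32)
After Step 5 the family is unchanged; done.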